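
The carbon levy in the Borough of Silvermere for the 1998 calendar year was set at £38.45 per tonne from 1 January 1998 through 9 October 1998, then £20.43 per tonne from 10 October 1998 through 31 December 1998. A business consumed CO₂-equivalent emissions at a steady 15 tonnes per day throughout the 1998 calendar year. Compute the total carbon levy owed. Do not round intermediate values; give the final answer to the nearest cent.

£188,078.85

1 January – 9 October 1998: 282 days × 15 tonnes/day = 4,230 tonnes at £38.45/tonne → £162,643.50
10 October – 31 December 1998: 83 days × 15 tonnes/day = 1,245 tonnes at £20.43/tonne → £25,435.35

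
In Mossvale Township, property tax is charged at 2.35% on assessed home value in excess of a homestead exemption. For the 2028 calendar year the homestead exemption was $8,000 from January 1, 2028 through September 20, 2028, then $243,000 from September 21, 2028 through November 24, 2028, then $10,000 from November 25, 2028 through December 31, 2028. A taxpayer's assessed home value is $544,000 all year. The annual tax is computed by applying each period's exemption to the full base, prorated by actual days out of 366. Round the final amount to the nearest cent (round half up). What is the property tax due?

$11,610.48

January 1 – September 20, 2028: 264 days, exemption $8,000 → ($544,000 − $8,000) × 2.35% × 264/366 = $9,085.6393
September 21 – November 24, 2028: 65 days, exemption $243,000 → ($544,000 − $243,000) × 2.35% × 65/366 = $1,256.2227
November 25 – December 31, 2028: 37 days, exemption $10,000 → ($544,000 − $10,000) × 2.35% × 37/366 = $1,268.6148
Total = $11,610.4768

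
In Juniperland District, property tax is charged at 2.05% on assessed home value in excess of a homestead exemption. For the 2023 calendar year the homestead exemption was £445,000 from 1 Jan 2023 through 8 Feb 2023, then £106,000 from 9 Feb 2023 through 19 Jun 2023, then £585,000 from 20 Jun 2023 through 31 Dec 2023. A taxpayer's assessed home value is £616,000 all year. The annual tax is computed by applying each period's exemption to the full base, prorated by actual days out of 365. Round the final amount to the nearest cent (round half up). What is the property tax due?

£4,466.42

1 Jan – 8 Feb 2023: 39 days, exemption £445,000 → (£616,000 − £445,000) × 2.05% × 39/365 = £374.5603
9 Feb – 19 Jun 2023: 131 days, exemption £106,000 → (£616,000 − £106,000) × 2.05% × 131/365 = £3,752.3425
20 Jun – 31 Dec 2023: 195 days, exemption £585,000 → (£616,000 − £585,000) × 2.05% × 195/365 = £339.5137
Total = £4,466.4164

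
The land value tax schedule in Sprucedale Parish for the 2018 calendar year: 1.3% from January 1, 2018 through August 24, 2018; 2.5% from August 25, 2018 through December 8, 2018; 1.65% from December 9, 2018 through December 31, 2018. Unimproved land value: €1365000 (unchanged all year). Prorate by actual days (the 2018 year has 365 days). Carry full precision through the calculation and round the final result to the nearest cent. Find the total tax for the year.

January 1 – August 24, 2018: 236 days at 1.3% → €1365000 × 1.3% × 236/365 = €11473.4795
August 25 – December 8, 2018: 106 days at 2.5% → €1365000 × 2.5% × 106/365 = €9910.2740
December 9 – December 31, 2018: 23 days at 1.65% → €1365000 × 1.65% × 23/365 = €1419.2260
Total = €22802.9795

€22802.98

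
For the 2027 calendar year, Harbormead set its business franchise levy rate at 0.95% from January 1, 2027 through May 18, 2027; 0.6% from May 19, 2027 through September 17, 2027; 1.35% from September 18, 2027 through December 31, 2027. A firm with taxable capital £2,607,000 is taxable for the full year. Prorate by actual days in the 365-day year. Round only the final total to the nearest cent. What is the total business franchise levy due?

January 1 – May 18, 2027: 138 days at 0.95% → £2,607,000 × 0.95% × 138/365 = £9,363.7726
May 19 – September 17, 2027: 122 days at 0.6% → £2,607,000 × 0.6% × 122/365 = £5,228.2849
September 18 – December 31, 2027: 105 days at 1.35% → £2,607,000 × 1.35% × 105/365 = £10,124.4452
Total = £24,716.5027

£24,716.50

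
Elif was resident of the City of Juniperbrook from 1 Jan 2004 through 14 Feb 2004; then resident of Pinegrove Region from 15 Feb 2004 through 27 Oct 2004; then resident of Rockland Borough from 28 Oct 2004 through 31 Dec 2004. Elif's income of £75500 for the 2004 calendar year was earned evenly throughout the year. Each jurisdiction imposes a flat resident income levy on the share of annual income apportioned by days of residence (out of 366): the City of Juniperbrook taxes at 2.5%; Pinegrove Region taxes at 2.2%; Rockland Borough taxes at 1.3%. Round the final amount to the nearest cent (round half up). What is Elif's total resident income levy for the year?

£1568.17

The City of Juniperbrook, 1 Jan – 14 Feb 2004: 45 days → £75500 × 2.5% × 45/366 = £232.0697
Pinegrove Region, 15 Feb – 27 Oct 2004: 256 days → £75500 × 2.2% × 256/366 = £1161.7923
Rockland Borough, 28 Oct – 31 Dec 2004: 65 days → £75500 × 1.3% × 65/366 = £174.3101
Total = £1568.1721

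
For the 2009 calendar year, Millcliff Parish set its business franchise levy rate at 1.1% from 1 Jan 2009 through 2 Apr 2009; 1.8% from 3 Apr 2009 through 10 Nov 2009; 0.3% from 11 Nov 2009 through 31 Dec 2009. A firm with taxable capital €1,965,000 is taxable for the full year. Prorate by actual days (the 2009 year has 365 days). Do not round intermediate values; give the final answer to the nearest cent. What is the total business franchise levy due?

€27,784.56

1 Jan – 2 Apr 2009: 92 days at 1.1% → €1,965,000 × 1.1% × 92/365 = €5,448.1644
3 Apr – 10 Nov 2009: 222 days at 1.8% → €1,965,000 × 1.8% × 222/365 = €21,512.7123
11 Nov – 31 Dec 2009: 51 days at 0.3% → €1,965,000 × 0.3% × 51/365 = €823.6849
Total = €27,784.5616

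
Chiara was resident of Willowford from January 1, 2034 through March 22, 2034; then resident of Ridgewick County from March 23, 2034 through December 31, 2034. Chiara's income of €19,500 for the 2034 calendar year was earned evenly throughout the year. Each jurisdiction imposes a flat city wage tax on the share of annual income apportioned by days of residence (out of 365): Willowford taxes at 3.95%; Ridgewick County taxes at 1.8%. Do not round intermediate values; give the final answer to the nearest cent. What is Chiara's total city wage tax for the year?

Willowford, January 1 – March 22, 2034: 81 days → €19,500 × 3.95% × 81/365 = €170.9322
Ridgewick County, March 23 – December 31, 2034: 284 days → €19,500 × 1.8% × 284/365 = €273.1068
Total = €444.0390

€444.04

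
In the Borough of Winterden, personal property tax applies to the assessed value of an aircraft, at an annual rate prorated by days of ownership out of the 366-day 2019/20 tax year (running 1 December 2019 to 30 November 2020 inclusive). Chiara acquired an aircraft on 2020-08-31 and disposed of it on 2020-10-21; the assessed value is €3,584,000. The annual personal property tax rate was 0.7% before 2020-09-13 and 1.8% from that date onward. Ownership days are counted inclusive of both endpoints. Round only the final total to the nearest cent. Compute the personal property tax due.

2020-08-31 to 2020-09-12: 13 days at 0.7% → €3,584,000 × 0.7% × 13/366 = €891.1038
2020-09-13 to 2020-10-21: 39 days at 1.8% → €3,584,000 × 1.8% × 39/366 = €6,874.2295
Total = €7,765.3333

€7,765.33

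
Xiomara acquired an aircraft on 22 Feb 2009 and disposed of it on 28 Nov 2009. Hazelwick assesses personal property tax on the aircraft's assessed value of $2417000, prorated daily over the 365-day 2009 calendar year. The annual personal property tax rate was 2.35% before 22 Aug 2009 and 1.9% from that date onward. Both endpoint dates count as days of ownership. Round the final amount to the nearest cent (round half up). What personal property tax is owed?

$40622.15

22 Feb – 21 Aug 2009: 181 days at 2.35% → $2417000 × 2.35% × 181/365 = $28166.3274
22 Aug – 28 Nov 2009: 99 days at 1.9% → $2417000 × 1.9% × 99/365 = $12455.8274
Total = $40622.1548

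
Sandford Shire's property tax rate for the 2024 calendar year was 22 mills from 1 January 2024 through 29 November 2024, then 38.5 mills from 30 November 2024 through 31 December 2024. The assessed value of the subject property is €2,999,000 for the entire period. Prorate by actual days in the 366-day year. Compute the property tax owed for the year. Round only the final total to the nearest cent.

€70,304.43

1 January – 29 November 2024: 334 days at 22 mills → €2,999,000 × 2.2% × 334/366 = €60,209.4317
30 November – 31 December 2024: 32 days at 38.5 mills → €2,999,000 × 3.85% × 32/366 = €10,094.9945
Total = €70,304.4262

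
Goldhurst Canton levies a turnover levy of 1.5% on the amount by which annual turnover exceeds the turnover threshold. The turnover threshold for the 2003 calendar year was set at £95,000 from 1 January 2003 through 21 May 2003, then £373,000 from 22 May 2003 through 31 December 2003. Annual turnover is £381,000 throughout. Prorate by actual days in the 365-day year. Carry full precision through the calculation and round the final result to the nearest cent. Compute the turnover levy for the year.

1 January – 21 May 2003: 141 days, exemption £95,000 → (£381,000 − £95,000) × 1.5% × 141/365 = £1,657.2329
22 May – 31 December 2003: 224 days, exemption £373,000 → (£381,000 − £373,000) × 1.5% × 224/365 = £73.6438
Total = £1,730.8767

£1,730.88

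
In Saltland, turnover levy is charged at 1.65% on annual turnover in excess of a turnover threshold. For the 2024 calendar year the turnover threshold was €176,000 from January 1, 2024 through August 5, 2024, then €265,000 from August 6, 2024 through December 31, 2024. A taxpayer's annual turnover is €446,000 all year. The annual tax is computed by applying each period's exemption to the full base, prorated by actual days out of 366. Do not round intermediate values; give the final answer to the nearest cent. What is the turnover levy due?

€3,861.18

January 1 – August 5, 2024: 218 days, exemption €176,000 → (€446,000 − €176,000) × 1.65% × 218/366 = €2,653.5246
August 6 – December 31, 2024: 148 days, exemption €265,000 → (€446,000 − €265,000) × 1.65% × 148/366 = €1,207.6557
Total = €3,861.1803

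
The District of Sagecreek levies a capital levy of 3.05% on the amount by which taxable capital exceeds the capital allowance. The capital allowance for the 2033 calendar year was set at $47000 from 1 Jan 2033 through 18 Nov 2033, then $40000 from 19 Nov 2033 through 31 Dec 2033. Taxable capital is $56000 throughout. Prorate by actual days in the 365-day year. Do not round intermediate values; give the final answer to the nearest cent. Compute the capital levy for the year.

$299.65

1 Jan – 18 Nov 2033: 322 days, exemption $47000 → ($56000 − $47000) × 3.05% × 322/365 = $242.1616
19 Nov – 31 Dec 2033: 43 days, exemption $40000 → ($56000 − $40000) × 3.05% × 43/365 = $57.4904
Total = $299.6521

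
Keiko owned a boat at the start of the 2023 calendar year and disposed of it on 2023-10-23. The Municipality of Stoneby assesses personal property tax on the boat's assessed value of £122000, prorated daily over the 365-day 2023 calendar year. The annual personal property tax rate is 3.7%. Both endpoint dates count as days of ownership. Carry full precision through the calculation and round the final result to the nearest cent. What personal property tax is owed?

Days held (2023-01-01 to 2023-10-23): 296 out of 365
Tax = £122000 × 3.7% × 296/365 = £3660.6685

£3660.67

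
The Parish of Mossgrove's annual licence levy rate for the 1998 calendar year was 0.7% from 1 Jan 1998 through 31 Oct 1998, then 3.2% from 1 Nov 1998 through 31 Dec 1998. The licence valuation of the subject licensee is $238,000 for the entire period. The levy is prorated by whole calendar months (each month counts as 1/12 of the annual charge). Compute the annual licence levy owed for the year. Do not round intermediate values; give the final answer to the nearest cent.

$2,657.67

1 Jan – 31 Oct 1998: 10 months at 0.7% → $238,000 × 0.7% × 10/12 = $1,388.3333
1 Nov – 31 Dec 1998: 2 months at 3.2% → $238,000 × 3.2% × 2/12 = $1,269.3333
Total = $2,657.6667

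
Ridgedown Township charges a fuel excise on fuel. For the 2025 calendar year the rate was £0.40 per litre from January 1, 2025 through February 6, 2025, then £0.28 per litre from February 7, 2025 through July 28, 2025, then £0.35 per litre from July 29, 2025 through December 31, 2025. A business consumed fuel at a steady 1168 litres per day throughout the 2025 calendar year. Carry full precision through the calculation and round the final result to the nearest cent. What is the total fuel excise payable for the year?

January 1 – February 6, 2025: 37 days × 1168 litres/day = 43,216 litres at £0.40/litre → £17286.40
February 7 – July 28, 2025: 172 days × 1168 litres/day = 200,896 litres at £0.28/litre → £56250.88
July 29 – December 31, 2025: 156 days × 1168 litres/day = 182,208 litres at £0.35/litre → £63772.80

£137310.08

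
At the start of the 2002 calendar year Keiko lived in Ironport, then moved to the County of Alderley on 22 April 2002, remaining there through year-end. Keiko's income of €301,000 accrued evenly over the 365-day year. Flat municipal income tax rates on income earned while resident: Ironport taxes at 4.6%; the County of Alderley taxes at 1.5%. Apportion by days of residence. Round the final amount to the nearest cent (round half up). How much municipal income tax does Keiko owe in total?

€7,352.65

Ironport, 1 January – 21 April 2002: 111 days → €301,000 × 4.6% × 111/365 = €4,210.7014
The County of Alderley, 22 April – 31 December 2002: 254 days → €301,000 × 1.5% × 254/365 = €3,141.9452
Total = €7,352.6466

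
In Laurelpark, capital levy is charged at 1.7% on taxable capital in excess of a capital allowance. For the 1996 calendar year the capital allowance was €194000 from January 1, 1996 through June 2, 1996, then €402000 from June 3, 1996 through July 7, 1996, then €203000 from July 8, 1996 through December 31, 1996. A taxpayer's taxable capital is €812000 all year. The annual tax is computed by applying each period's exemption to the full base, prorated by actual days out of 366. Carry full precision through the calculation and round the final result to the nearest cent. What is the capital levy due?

January 1 – June 2, 1996: 154 days, exemption €194000 → (€812000 − €194000) × 1.7% × 154/366 = €4420.5574
June 3 – July 7, 1996: 35 days, exemption €402000 → (€812000 − €402000) × 1.7% × 35/366 = €666.5301
July 8 – December 31, 1996: 177 days, exemption €203000 → (€812000 − €203000) × 1.7% × 177/366 = €5006.7787
Total = €10093.8661

€10093.87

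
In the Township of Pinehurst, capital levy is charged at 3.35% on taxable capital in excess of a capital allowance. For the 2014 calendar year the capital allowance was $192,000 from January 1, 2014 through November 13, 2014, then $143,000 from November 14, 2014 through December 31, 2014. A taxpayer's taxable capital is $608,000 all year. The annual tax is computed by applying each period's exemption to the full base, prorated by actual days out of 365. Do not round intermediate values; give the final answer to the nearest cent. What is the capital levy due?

January 1 – November 13, 2014: 317 days, exemption $192,000 → ($608,000 − $192,000) × 3.35% × 317/365 = $12,103.3205
November 14 – December 31, 2014: 48 days, exemption $143,000 → ($608,000 − $143,000) × 3.35% × 48/365 = $2,048.5479
Total = $14,151.8685

$14,151.87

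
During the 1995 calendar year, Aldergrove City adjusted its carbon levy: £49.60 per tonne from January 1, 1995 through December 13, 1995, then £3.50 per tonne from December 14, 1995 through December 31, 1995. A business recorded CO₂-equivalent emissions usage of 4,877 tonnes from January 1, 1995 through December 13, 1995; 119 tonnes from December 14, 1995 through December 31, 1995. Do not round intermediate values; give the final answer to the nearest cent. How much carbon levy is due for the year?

£242,315.70

January 1 – December 13, 1995: 4,877 tonnes at £49.60/tonne → £241,899.20
December 14 – December 31, 1995: 119 tonnes at £3.50/tonne → £416.50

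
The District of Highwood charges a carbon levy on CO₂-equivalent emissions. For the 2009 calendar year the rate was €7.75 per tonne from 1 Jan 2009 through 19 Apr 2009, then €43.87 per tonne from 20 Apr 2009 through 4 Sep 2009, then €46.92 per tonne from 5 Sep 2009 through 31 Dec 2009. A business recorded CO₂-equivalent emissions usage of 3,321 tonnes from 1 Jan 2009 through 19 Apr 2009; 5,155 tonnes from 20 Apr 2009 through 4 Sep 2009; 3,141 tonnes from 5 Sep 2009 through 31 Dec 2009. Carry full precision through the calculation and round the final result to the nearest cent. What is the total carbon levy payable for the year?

1 Jan – 19 Apr 2009: 3,321 tonnes at €7.75/tonne → €25,737.75
20 Apr – 4 Sep 2009: 5,155 tonnes at €43.87/tonne → €226,149.85
5 Sep – 31 Dec 2009: 3,141 tonnes at €46.92/tonne → €147,375.72

€399,263.32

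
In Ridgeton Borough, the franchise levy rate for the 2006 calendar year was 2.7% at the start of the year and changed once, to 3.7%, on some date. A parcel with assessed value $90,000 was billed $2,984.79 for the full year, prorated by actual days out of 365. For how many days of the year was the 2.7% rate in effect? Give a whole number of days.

140 days

Let d = days at the first rate; then 365 − d days at the second rate.
$90,000 × [2.7%·d + 3.7%·(365−d)] / 365 = $2,984.79
Solving gives d = 140, so the new rate took effect on 21 May 2006.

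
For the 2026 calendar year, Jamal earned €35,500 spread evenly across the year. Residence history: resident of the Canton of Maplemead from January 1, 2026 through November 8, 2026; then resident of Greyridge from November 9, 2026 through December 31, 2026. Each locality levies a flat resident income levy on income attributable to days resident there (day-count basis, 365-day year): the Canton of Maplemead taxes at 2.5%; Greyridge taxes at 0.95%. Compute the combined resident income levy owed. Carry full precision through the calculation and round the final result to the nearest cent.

The Canton of Maplemead, January 1 – November 8, 2026: 312 days → €35,500 × 2.5% × 312/365 = €758.6301
Greyridge, November 9 – December 31, 2026: 53 days → €35,500 × 0.95% × 53/365 = €48.9705
Total = €807.6007

€807.60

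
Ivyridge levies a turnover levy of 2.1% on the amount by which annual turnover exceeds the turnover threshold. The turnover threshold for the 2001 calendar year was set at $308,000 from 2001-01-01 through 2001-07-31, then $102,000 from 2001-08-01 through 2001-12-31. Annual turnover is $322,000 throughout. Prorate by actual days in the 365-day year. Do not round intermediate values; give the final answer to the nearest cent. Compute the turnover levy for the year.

2001-01-01 to 2001-07-31: 212 days, exemption $308,000 → ($322,000 − $308,000) × 2.1% × 212/365 = $170.7616
2001-08-01 to 2001-12-31: 153 days, exemption $102,000 → ($322,000 − $102,000) × 2.1% × 153/365 = $1,936.6027
Total = $2,107.3644

$2,107.36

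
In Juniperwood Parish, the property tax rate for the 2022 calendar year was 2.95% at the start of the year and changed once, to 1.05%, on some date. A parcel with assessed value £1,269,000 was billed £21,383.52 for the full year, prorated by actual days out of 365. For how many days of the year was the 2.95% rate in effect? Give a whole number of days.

Let d = days at the first rate; then 365 − d days at the second rate.
£1,269,000 × [2.95%·d + 1.05%·(365−d)] / 365 = £21,383.52
Solving gives d = 122, so the new rate took effect on May 3, 2022.

122 days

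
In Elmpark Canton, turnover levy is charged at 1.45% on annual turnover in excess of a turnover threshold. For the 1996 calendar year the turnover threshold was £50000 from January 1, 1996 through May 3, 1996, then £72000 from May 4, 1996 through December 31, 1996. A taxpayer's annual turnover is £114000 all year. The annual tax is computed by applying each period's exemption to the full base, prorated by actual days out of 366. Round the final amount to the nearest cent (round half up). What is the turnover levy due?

January 1 – May 3, 1996: 124 days, exemption £50000 → (£114000 − £50000) × 1.45% × 124/366 = £314.4044
May 4 – December 31, 1996: 242 days, exemption £72000 → (£114000 − £72000) × 1.45% × 242/366 = £402.6721
Total = £717.0765

£717.08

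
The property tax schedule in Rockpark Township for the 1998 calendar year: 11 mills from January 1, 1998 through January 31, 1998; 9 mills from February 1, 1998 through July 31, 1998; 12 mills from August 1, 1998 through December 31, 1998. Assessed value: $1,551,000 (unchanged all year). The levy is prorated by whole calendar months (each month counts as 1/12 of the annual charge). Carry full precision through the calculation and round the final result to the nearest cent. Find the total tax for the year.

$16,156.25

January 1 – January 31, 1998: 1 month at 11 mills → $1,551,000 × 1.1% × 1/12 = $1,421.7500
February 1 – July 31, 1998: 6 months at 9 mills → $1,551,000 × 0.9% × 6/12 = $6,979.5000
August 1 – December 31, 1998: 5 months at 12 mills → $1,551,000 × 1.2% × 5/12 = $7,755.0000
Total = $16,156.2500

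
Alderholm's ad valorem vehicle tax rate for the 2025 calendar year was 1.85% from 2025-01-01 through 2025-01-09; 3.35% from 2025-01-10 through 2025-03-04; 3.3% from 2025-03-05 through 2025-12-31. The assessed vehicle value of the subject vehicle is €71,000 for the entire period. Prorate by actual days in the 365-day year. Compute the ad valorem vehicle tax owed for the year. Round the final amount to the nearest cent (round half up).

€2,322.87

2025-01-01 to 2025-01-09: 9 days at 1.85% → €71,000 × 1.85% × 9/365 = €32.3877
2025-01-10 to 2025-03-04: 54 days at 3.35% → €71,000 × 3.35% × 54/365 = €351.8877
2025-03-05 to 2025-12-31: 302 days at 3.3% → €71,000 × 3.3% × 302/365 = €1,938.5918
Total = €2,322.8671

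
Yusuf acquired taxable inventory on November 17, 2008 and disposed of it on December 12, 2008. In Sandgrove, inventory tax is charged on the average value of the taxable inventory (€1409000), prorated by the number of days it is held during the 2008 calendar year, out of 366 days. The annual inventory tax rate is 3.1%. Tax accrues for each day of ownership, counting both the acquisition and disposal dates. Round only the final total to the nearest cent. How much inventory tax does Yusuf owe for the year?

€3102.88

Days held (November 17 – December 12, 2008): 26 out of 366
Tax = €1409000 × 3.1% × 26/366 = €3102.8798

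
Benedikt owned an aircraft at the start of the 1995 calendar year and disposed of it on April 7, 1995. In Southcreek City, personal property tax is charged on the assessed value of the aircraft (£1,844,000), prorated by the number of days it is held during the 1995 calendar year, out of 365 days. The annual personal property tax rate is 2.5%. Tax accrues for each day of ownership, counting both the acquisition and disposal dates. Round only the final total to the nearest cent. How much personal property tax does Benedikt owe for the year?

£12,251.23

Days held (January 1 – April 7, 1995): 97 out of 365
Tax = £1,844,000 × 2.5% × 97/365 = £12,251.2329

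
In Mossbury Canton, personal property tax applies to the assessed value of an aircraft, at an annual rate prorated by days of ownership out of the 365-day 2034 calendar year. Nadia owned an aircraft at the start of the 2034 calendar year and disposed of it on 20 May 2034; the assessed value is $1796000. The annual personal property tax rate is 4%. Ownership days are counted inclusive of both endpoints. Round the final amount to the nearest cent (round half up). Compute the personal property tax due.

$27555.07

Days held (1 Jan – 20 May 2034): 140 out of 365
Tax = $1796000 × 4% × 140/365 = $27555.0685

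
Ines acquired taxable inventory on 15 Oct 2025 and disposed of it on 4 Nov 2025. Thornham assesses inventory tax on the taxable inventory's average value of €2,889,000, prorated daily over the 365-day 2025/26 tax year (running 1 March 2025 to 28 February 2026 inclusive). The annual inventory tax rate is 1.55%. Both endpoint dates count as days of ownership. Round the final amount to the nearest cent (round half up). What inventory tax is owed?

Days held (15 Oct – 4 Nov 2025): 21 out of 365
Tax = €2,889,000 × 1.55% × 21/365 = €2,576.3548

€2,576.35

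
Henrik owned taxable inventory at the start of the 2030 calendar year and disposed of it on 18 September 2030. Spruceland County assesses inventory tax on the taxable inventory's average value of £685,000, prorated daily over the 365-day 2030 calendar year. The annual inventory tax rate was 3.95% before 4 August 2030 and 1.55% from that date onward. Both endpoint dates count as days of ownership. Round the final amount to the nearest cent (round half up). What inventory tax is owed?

£17,276.08

1 January – 3 August 2030: 215 days at 3.95% → £685,000 × 3.95% × 215/365 = £15,937.9795
4 August – 18 September 2030: 46 days at 1.55% → £685,000 × 1.55% × 46/365 = £1,338.0959
Total = £17,276.0753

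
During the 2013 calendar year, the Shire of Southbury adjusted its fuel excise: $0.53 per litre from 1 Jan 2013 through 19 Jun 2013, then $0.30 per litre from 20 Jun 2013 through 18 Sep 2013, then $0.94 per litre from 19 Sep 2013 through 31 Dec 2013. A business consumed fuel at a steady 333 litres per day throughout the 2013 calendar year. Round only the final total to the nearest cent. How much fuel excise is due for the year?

1 Jan – 19 Jun 2013: 170 days × 333 litres/day = 56,610 litres at $0.53/litre → $30003.30
20 Jun – 18 Sep 2013: 91 days × 333 litres/day = 30,303 litres at $0.30/litre → $9090.90
19 Sep – 31 Dec 2013: 104 days × 333 litres/day = 34,632 litres at $0.94/litre → $32554.08

$71648.28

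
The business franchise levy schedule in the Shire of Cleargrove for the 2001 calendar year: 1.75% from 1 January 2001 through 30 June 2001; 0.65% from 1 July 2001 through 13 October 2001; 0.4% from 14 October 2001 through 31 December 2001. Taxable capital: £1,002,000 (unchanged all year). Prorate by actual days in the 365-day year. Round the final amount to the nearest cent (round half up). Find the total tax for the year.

1 January – 30 June 2001: 181 days at 1.75% → £1,002,000 × 1.75% × 181/365 = £8,695.4384
1 July – 13 October 2001: 105 days at 0.65% → £1,002,000 × 0.65% × 105/365 = £1,873.6027
14 October – 31 December 2001: 79 days at 0.4% → £1,002,000 × 0.4% × 79/365 = £867.4849
Total = £11,436.5260

£11,436.53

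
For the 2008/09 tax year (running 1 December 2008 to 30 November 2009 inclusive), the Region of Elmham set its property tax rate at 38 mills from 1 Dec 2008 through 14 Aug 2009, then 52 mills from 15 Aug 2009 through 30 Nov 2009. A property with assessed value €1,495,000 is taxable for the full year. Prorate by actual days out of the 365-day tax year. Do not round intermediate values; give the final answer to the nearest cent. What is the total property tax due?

1 Dec 2008 – 14 Aug 2009: 257 days at 38 mills → €1,495,000 × 3.8% × 257/365 = €40,000.4658
15 Aug – 30 Nov 2009: 108 days at 52 mills → €1,495,000 × 5.2% × 108/365 = €23,002.5205
Total = €63,002.9863

€63,002.99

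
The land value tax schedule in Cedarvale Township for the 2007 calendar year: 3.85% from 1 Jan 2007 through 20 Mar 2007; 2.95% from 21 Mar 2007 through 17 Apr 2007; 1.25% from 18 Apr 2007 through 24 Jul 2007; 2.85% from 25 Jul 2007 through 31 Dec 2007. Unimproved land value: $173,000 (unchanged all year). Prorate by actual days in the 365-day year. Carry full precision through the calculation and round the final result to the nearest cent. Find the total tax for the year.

1 Jan – 20 Mar 2007: 79 days at 3.85% → $173,000 × 3.85% × 79/365 = $1,441.5877
21 Mar – 17 Apr 2007: 28 days at 2.95% → $173,000 × 2.95% × 28/365 = $391.5014
18 Apr – 24 Jul 2007: 98 days at 1.25% → $173,000 × 1.25% × 98/365 = $580.6164
25 Jul – 31 Dec 2007: 160 days at 2.85% → $173,000 × 2.85% × 160/365 = $2,161.3151
Total = $4,575.0205

$4,575.02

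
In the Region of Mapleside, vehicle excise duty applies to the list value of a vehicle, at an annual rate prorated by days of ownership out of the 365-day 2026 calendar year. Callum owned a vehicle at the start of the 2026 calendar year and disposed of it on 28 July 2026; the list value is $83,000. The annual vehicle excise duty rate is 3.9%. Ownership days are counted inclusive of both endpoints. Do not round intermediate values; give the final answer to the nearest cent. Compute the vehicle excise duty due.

$1,853.52

Days held (1 January – 28 July 2026): 209 out of 365
Tax = $83,000 × 3.9% × 209/365 = $1,853.5151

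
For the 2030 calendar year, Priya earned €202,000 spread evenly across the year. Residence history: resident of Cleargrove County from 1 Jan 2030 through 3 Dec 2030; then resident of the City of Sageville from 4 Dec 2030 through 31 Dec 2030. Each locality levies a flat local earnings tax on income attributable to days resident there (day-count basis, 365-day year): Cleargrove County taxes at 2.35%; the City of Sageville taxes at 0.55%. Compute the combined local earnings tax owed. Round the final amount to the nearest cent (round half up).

Cleargrove County, 1 Jan – 3 Dec 2030: 337 days → €202,000 × 2.35% × 337/365 = €4,382.8466
The City of Sageville, 4 Dec – 31 Dec 2030: 28 days → €202,000 × 0.55% × 28/365 = €85.2274
Total = €4,468.0740

€4,468.07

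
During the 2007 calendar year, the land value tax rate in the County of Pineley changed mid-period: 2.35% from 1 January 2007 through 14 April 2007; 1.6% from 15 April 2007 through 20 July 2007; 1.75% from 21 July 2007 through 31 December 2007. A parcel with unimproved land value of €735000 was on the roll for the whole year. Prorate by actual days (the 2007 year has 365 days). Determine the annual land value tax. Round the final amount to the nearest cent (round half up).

€13826.05

1 January – 14 April 2007: 104 days at 2.35% → €735000 × 2.35% × 104/365 = €4921.4795
15 April – 20 July 2007: 97 days at 1.6% → €735000 × 1.6% × 97/365 = €3125.2603
21 July – 31 December 2007: 164 days at 1.75% → €735000 × 1.75% × 164/365 = €5779.3151
Total = €13826.0548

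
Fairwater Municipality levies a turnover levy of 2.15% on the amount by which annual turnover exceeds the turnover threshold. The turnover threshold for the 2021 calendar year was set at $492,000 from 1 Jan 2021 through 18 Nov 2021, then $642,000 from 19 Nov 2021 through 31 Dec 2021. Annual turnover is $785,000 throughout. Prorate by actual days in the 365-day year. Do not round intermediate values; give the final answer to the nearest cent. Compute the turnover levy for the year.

$5,919.57

1 Jan – 18 Nov 2021: 322 days, exemption $492,000 → ($785,000 − $492,000) × 2.15% × 322/365 = $5,557.3671
19 Nov – 31 Dec 2021: 43 days, exemption $642,000 → ($785,000 − $642,000) × 2.15% × 43/365 = $362.2014
Total = $5,919.5685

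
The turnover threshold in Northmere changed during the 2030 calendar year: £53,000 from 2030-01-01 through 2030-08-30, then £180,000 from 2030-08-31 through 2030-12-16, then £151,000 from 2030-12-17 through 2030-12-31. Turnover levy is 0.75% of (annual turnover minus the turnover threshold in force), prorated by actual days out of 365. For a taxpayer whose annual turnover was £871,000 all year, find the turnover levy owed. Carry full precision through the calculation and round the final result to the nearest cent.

£5,822.96

2030-01-01 to 2030-08-30: 242 days, exemption £53,000 → (£871,000 − £53,000) × 0.75% × 242/365 = £4,067.5890
2030-08-31 to 2030-12-16: 108 days, exemption £180,000 → (£871,000 − £180,000) × 0.75% × 108/365 = £1,533.4521
2030-12-17 to 2030-12-31: 15 days, exemption £151,000 → (£871,000 − £151,000) × 0.75% × 15/365 = £221.9178
Total = £5,822.9589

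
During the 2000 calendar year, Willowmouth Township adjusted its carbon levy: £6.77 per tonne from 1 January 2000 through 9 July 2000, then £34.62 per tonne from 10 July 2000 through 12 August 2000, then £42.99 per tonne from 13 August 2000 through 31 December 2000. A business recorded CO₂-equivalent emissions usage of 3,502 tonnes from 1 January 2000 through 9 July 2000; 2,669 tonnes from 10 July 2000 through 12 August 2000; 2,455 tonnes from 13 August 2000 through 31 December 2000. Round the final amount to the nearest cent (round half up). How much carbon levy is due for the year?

1 January – 9 July 2000: 3,502 tonnes at £6.77/tonne → £23,708.54
10 July – 12 August 2000: 2,669 tonnes at £34.62/tonne → £92,400.78
13 August – 31 December 2000: 2,455 tonnes at £42.99/tonne → £105,540.45

£221,649.77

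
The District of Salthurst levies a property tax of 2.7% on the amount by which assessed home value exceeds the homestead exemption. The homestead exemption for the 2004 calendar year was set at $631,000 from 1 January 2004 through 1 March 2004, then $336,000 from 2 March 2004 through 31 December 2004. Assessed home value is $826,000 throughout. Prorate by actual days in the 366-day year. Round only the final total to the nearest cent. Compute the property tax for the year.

$11,902.50

1 January – 1 March 2004: 61 days, exemption $631,000 → ($826,000 − $631,000) × 2.7% × 61/366 = $877.5000
2 March – 31 December 2004: 305 days, exemption $336,000 → ($826,000 − $336,000) × 2.7% × 305/366 = $11,025.0000
Total = $11,902.5000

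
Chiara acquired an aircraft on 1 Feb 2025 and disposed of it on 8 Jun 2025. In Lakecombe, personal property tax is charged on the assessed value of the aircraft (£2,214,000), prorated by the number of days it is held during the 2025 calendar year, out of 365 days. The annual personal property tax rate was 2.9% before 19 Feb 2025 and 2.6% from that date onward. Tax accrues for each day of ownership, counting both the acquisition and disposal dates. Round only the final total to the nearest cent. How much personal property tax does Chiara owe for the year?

1 Feb – 18 Feb 2025: 18 days at 2.9% → £2,214,000 × 2.9% × 18/365 = £3,166.3233
19 Feb – 8 Jun 2025: 110 days at 2.6% → £2,214,000 × 2.6% × 110/365 = £17,348.0548
Total = £20,514.3781

£20,514.38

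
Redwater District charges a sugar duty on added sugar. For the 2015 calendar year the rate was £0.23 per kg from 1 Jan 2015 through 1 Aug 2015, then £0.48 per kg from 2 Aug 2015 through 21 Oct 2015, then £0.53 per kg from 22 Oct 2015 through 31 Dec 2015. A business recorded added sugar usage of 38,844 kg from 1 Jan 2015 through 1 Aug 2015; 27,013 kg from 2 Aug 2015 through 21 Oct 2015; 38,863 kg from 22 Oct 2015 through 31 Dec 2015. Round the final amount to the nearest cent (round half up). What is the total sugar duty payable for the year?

1 Jan – 1 Aug 2015: 38,844 kg at £0.23/kg → £8,934.12
2 Aug – 21 Oct 2015: 27,013 kg at £0.48/kg → £12,966.24
22 Oct – 31 Dec 2015: 38,863 kg at £0.53/kg → £20,597.39

£42,497.75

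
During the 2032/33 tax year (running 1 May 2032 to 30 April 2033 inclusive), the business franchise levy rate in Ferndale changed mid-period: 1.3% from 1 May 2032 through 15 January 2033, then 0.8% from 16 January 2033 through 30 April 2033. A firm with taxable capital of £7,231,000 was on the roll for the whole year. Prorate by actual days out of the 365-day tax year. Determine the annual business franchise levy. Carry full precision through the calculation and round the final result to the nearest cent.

£83,602.25

1 May 2032 – 15 January 2033: 260 days at 1.3% → £7,231,000 × 1.3% × 260/365 = £66,961.0411
16 January – 30 April 2033: 105 days at 0.8% → £7,231,000 × 0.8% × 105/365 = £16,641.2055
Total = £83,602.2466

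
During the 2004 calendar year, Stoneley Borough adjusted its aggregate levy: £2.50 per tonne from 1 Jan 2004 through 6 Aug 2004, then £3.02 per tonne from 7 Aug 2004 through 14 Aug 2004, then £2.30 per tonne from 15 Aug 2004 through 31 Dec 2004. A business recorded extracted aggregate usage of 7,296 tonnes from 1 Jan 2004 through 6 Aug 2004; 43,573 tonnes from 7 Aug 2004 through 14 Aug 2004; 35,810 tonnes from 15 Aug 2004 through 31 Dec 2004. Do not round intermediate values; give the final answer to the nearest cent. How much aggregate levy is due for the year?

1 Jan – 6 Aug 2004: 7,296 tonnes at £2.50/tonne → £18240.00
7 Aug – 14 Aug 2004: 43,573 tonnes at £3.02/tonne → £131590.46
15 Aug – 31 Dec 2004: 35,810 tonnes at £2.30/tonne → £82363.00

£232193.46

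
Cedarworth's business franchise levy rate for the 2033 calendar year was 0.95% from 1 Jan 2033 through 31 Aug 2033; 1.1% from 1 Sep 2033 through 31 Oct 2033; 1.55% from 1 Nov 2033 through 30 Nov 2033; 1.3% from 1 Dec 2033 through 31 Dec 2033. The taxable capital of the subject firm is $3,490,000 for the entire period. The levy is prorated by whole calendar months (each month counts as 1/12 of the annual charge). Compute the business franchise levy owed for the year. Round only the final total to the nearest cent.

1 Jan – 31 Aug 2033: 8 months at 0.95% → $3,490,000 × 0.95% × 8/12 = $22,103.3333
1 Sep – 31 Oct 2033: 2 months at 1.1% → $3,490,000 × 1.1% × 2/12 = $6,398.3333
1 Nov – 30 Nov 2033: 1 month at 1.55% → $3,490,000 × 1.55% × 1/12 = $4,507.9167
1 Dec – 31 Dec 2033: 1 month at 1.3% → $3,490,000 × 1.3% × 1/12 = $3,780.8333
Total = $36,790.4167

$36,790.42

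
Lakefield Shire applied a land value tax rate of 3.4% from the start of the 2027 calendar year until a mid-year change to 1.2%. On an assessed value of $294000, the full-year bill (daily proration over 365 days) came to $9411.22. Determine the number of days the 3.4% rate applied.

332 days

Let d = days at the first rate; then 365 − d days at the second rate.
$294000 × [3.4%·d + 1.2%·(365−d)] / 365 = $9411.22
Solving gives d = 332, so the new rate took effect on November 29, 2027.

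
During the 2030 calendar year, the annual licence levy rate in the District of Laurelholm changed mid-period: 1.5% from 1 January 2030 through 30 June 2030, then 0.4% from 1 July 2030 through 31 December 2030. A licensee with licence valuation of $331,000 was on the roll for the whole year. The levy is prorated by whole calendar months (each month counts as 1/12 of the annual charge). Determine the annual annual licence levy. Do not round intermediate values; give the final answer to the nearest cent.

$3,144.50

1 January – 30 June 2030: 6 months at 1.5% → $331,000 × 1.5% × 6/12 = $2,482.5000
1 July – 31 December 2030: 6 months at 0.4% → $331,000 × 0.4% × 6/12 = $662.0000
Total = $3,144.5000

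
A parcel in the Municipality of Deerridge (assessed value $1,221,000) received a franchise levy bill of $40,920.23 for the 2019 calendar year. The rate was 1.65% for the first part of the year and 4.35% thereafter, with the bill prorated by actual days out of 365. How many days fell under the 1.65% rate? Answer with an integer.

135 days

Let d = days at the first rate; then 365 − d days at the second rate.
$1,221,000 × [1.65%·d + 4.35%·(365−d)] / 365 = $40,920.23
Solving gives d = 135, so the new rate took effect on May 16, 2019.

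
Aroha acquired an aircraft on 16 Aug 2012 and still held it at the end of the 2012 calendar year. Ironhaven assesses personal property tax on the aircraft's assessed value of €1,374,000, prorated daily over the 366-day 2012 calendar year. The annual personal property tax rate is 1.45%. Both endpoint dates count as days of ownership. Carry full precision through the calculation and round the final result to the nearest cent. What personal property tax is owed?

€7,511.95

Days held (16 Aug – 31 Dec 2012): 138 out of 366
Tax = €1,374,000 × 1.45% × 138/366 = €7,511.9508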